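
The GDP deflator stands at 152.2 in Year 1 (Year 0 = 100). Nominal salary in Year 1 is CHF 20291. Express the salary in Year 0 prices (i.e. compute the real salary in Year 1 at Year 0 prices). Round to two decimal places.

13331.80

Real = Nominal ÷ (Index/100) = 20291 ÷ (152.2/100)
     = 20291 ÷ 1.522 = 13331.8003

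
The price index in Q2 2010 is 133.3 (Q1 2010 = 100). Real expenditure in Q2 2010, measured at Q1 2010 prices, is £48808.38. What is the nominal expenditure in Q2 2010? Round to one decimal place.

Nominal = Real × (Index/100) = 48808.38 × (133.3/100)
        = 48808.38 × 1.333 = 65061.5705

65061.6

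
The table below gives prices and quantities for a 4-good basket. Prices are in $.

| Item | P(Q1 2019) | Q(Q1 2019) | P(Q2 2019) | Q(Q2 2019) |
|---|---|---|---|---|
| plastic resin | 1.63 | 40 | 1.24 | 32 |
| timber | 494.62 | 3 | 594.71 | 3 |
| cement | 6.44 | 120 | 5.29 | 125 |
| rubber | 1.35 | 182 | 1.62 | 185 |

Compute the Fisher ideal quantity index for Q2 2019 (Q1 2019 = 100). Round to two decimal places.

100.84

Laspeyres component (base-period weights):
ΣP(Q1 2019)Q(Q2 2019) = 1.63×32 + 494.62×3 + 6.44×125 + 1.35×185 = 52.16 + 1483.86 + 805 + 249.75 = 2590.77
ΣP(Q1 2019)Q(Q1 2019) = 1.63×40 + 494.62×3 + 6.44×120 + 1.35×182 = 65.2 + 1483.86 + 772.8 + 245.7 = 2567.56
L = 2590.77 / 2567.56 × 100 = 100.9040
Paasche component (current-period weights):
ΣP(Q2 2019)Q(Q2 2019) = 1.24×32 + 594.71×3 + 5.29×125 + 1.62×185 = 39.68 + 1784.13 + 661.25 + 299.7 = 2784.76
ΣP(Q2 2019)Q(Q1 2019) = 1.24×40 + 594.71×3 + 5.29×120 + 1.62×182 = 49.6 + 1784.13 + 634.8 + 294.84 = 2763.37
P = 2784.76 / 2763.37 × 100 = 100.7741
Fisher = √(L × P) = √(100.9040 × 100.7741) = 100.8390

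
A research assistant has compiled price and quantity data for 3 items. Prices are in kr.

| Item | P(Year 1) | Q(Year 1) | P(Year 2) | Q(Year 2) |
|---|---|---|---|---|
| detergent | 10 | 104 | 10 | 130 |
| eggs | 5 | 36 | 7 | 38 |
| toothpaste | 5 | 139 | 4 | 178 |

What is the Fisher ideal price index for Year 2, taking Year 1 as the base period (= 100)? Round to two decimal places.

Laspeyres component (base-period weights):
ΣP(Year 2)Q(Year 1) = 10×104 + 7×36 + 4×139 = 1040 + 252 + 556 = 1848
ΣP(Year 1)Q(Year 1) = 10×104 + 5×36 + 5×139 = 1040 + 180 + 695 = 1915
L = 1848 / 1915 × 100 = 96.5013
Paasche component (current-period weights):
ΣP(Year 2)Q(Year 2) = 10×130 + 7×38 + 4×178 = 1300 + 266 + 712 = 2278
ΣP(Year 1)Q(Year 2) = 10×130 + 5×38 + 5×178 = 1300 + 190 + 890 = 2380
P = 2278 / 2380 × 100 = 95.7143
Fisher = √(L × P) = √(96.5013 × 95.7143) = 96.1070

96.11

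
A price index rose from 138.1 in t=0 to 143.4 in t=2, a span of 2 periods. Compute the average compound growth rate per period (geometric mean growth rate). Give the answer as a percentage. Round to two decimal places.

1.90%

Growth factor = (143.4/138.1)^(1/2) = (1.038378)^(1/2) = 1.019008
Growth rate = 1.019008 − 1 = 0.019008 = 1.9008%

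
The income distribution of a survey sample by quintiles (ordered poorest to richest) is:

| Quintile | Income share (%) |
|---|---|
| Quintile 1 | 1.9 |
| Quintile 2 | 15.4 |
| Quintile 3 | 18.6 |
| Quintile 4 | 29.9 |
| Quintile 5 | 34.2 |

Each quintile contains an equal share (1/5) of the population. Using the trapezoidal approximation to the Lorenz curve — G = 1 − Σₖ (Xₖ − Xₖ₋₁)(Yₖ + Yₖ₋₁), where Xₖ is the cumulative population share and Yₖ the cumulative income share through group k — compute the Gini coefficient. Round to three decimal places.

0.316

Cumulative income shares Yₖ: 0.0190, 0.1730, 0.3590, 0.6580, 1.0000
Σ (Xₖ−Xₖ₋₁)(Yₖ+Yₖ₋₁) = (1/5)(0.0190+0.0000) + (1/5)(0.1730+0.0190) + (1/5)(0.3590+0.1730) + (1/5)(0.6580+0.3590) + (1/5)(1.0000+0.6580)
  = 0.0038 + 0.0384 + 0.1064 + 0.2034 + 0.3316 = 0.6836
G = 1 − 0.6836 = 0.3164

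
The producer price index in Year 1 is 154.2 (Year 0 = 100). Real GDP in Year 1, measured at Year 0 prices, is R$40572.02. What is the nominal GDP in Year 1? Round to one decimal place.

Nominal = Real × (Index/100) = 40572.02 × (154.2/100)
        = 40572.02 × 1.542 = 62562.0548

62562.1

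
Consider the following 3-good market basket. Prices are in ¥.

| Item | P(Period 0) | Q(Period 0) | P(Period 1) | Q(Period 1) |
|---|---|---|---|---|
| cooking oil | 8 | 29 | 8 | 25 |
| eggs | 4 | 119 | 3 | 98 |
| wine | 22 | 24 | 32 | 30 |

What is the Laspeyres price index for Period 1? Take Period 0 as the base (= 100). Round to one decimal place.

Laspeyres price index uses base-period quantities as weights.
ΣP(Period 1)·Q(Period 0) = 8×29 + 3×119 + 32×24 = 232 + 357 + 768 = 1357
ΣP(Period 0)·Q(Period 0) = 8×29 + 4×119 + 22×24 = 232 + 476 + 528 = 1236
Index = 1357 / 1236 × 100 = 109.7896

109.8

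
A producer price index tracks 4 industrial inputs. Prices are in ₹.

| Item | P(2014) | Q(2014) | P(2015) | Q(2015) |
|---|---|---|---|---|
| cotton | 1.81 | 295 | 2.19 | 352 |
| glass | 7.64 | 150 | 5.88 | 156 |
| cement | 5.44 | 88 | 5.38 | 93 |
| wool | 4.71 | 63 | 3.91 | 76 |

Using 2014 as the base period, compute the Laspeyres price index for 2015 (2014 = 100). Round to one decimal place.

Laspeyres price index uses base-period quantities as weights.
ΣP(2015)·Q(2014) = 2.19×295 + 5.88×150 + 5.38×88 + 3.91×63 = 646.05 + 882 + 473.44 + 246.33 = 2247.82
ΣP(2014)·Q(2014) = 1.81×295 + 7.64×150 + 5.44×88 + 4.71×63 = 533.95 + 1146 + 478.72 + 296.73 = 2455.4
Index = 2247.82 / 2455.4 × 100 = 91.5460

91.5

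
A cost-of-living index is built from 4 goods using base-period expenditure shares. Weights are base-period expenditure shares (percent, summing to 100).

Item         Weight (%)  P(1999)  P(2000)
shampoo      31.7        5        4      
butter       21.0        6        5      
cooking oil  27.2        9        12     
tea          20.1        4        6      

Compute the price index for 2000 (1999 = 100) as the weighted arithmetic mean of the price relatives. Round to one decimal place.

shampoo: 31.7 × (4/5) = 31.7 × 0.800000 = 25.3600
butter: 21.0 × (5/6) = 21.0 × 0.833333 = 17.5000
cooking oil: 27.2 × (12/9) = 27.2 × 1.333333 = 36.2667
tea: 20.1 × (6/4) = 20.1 × 1.500000 = 30.1500
Index = Σ wᵢ·(p₁ᵢ/p₀ᵢ) = 25.3600 + 17.5000 + 36.2667 + 30.1500 = 109.2767

109.3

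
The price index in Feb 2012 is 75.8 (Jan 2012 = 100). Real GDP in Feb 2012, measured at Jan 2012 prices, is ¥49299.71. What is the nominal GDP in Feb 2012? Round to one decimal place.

Nominal = Real × (Index/100) = 49299.71 × (75.8/100)
        = 49299.71 × 0.758 = 37369.1802

37369.2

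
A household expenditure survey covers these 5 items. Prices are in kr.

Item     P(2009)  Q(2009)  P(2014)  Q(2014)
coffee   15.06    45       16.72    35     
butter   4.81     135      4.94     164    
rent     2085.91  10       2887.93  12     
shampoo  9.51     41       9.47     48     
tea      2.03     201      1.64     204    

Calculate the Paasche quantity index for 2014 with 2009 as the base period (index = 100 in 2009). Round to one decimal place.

Paasche quantity index uses current-period prices as weights.
ΣP(2014)·Q(2014) = 16.72×35 + 4.94×164 + 2887.93×12 + 9.47×48 + 1.64×204 = 585.2 + 810.16 + 34655.16 + 454.56 + 334.56 = 36839.64
ΣP(2014)·Q(2009) = 16.72×45 + 4.94×135 + 2887.93×10 + 9.47×41 + 1.64×201 = 752.4 + 666.9 + 28879.3 + 388.27 + 329.64 = 31016.51
Index = 36839.64 / 31016.51 × 100 = 118.7743

118.8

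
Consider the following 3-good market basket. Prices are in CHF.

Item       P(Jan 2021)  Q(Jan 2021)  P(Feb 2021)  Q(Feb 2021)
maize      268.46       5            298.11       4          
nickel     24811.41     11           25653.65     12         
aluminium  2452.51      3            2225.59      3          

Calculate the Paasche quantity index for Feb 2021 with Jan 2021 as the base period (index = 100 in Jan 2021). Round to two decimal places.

Paasche quantity index uses current-period prices as weights.
ΣP(Feb 2021)·Q(Feb 2021) = 298.11×4 + 25653.65×12 + 2225.59×3 = 1192.44 + 307843.8 + 6676.77 = 315713.01
ΣP(Feb 2021)·Q(Jan 2021) = 298.11×5 + 25653.65×11 + 2225.59×3 = 1490.55 + 282190.15 + 6676.77 = 290357.47
Index = 315713.01 / 290357.47 × 100 = 108.7325

108.73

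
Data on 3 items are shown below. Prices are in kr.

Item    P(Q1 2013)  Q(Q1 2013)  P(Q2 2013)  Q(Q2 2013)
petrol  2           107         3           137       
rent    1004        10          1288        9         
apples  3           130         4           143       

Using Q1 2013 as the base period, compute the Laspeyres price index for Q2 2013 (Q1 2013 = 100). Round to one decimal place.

Laspeyres price index uses base-period quantities as weights.
ΣP(Q2 2013)·Q(Q1 2013) = 3×107 + 1288×10 + 4×130 = 321 + 12880 + 520 = 13721
ΣP(Q1 2013)·Q(Q1 2013) = 2×107 + 1004×10 + 3×130 = 214 + 10040 + 390 = 10644
Index = 13721 / 10644 × 100 = 128.9083

128.9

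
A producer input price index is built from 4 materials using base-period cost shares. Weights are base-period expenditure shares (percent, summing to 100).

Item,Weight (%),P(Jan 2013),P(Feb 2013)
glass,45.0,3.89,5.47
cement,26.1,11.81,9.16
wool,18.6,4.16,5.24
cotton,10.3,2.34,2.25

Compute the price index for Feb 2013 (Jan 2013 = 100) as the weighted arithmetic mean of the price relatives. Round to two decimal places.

116.85

glass: 45.0 × (5.47/3.89) = 45.0 × 1.406170 = 63.2776
cement: 26.1 × (9.16/11.81) = 26.1 × 0.775614 = 20.2435
wool: 18.6 × (5.24/4.16) = 18.6 × 1.259615 = 23.4288
cotton: 10.3 × (2.25/2.34) = 10.3 × 0.961538 = 9.9038
Index = Σ wᵢ·(p₁ᵢ/p₀ᵢ) = 63.2776 + 20.2435 + 23.4288 + 9.9038 = 116.8538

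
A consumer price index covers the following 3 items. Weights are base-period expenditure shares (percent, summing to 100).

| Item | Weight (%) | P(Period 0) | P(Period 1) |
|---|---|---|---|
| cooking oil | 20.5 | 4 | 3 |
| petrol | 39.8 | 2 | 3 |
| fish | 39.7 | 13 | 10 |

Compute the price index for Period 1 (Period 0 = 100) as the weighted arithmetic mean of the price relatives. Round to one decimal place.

105.6

cooking oil: 20.5 × (3/4) = 20.5 × 0.750000 = 15.3750
petrol: 39.8 × (3/2) = 39.8 × 1.500000 = 59.7000
fish: 39.7 × (10/13) = 39.7 × 0.769231 = 30.5385
Index = Σ wᵢ·(p₁ᵢ/p₀ᵢ) = 15.3750 + 59.7000 + 30.5385 = 105.6135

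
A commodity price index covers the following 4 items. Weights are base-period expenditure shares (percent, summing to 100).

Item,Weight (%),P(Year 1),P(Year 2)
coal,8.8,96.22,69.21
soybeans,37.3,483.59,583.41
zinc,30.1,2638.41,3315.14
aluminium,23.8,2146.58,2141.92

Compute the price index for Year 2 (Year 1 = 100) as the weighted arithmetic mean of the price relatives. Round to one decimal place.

112.9

coal: 8.8 × (69.21/96.22) = 8.8 × 0.719289 = 6.3297
soybeans: 37.3 × (583.41/483.59) = 37.3 × 1.206415 = 44.9993
zinc: 30.1 × (3315.14/2638.41) = 30.1 × 1.256492 = 37.8204
aluminium: 23.8 × (2141.92/2146.58) = 23.8 × 0.997829 = 23.7483
Index = Σ wᵢ·(p₁ᵢ/p₀ᵢ) = 6.3297 + 44.9993 + 37.8204 + 23.7483 = 112.8977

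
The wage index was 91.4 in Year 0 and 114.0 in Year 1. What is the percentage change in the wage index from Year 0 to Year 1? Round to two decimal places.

24.73%

Change = (114.0 − 91.4) / 91.4 × 100
       = 22.6 / 91.4 × 100 = 24.7265%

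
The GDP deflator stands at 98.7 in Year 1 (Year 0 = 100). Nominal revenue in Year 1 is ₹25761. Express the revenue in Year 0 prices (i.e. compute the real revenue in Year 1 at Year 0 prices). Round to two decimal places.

Real = Nominal ÷ (Index/100) = 25761 ÷ (98.7/100)
     = 25761 ÷ 0.987 = 26100.3040

26100.30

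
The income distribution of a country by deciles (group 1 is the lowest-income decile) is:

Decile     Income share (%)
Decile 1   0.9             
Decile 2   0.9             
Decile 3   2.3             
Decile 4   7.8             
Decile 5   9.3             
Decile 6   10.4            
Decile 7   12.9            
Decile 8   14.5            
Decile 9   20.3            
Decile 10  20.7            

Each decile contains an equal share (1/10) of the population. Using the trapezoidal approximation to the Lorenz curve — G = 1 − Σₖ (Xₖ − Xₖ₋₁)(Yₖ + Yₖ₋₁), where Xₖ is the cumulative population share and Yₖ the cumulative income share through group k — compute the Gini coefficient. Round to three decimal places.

0.391

Cumulative income shares Yₖ: 0.0090, 0.0180, 0.0410, 0.1190, 0.2120, 0.3160, 0.4450, 0.5900, 0.7930, 1.0000
Σ (Xₖ−Xₖ₋₁)(Yₖ+Yₖ₋₁) = (1/10)(0.0090+0.0000) + (1/10)(0.0180+0.0090) + (1/10)(0.0410+0.0180) + (1/10)(0.1190+0.0410) + (1/10)(0.2120+0.1190) + (1/10)(0.3160+0.2120) + (1/10)(0.4450+0.3160) + (1/10)(0.5900+0.4450) + (1/10)(0.7930+0.5900) + (1/10)(1.0000+0.7930)
  = 0.0009 + 0.0027 + 0.0059 + 0.0160 + 0.0331 + 0.0528 + 0.0761 + 0.1035 + 0.1383 + 0.1793 = 0.6086
G = 1 − 0.6086 = 0.3914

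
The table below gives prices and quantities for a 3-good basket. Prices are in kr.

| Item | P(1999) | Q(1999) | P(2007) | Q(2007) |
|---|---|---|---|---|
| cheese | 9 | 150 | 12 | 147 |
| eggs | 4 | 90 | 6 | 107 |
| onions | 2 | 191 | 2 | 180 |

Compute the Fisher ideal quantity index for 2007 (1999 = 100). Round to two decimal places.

101.26

Laspeyres component (base-period weights):
ΣP(1999)Q(2007) = 9×147 + 4×107 + 2×180 = 1323 + 428 + 360 = 2111
ΣP(1999)Q(1999) = 9×150 + 4×90 + 2×191 = 1350 + 360 + 382 = 2092
L = 2111 / 2092 × 100 = 100.9082
Paasche component (current-period weights):
ΣP(2007)Q(2007) = 12×147 + 6×107 + 2×180 = 1764 + 642 + 360 = 2766
ΣP(2007)Q(1999) = 12×150 + 6×90 + 2×191 = 1800 + 540 + 382 = 2722
P = 2766 / 2722 × 100 = 101.6165
Fisher = √(L × P) = √(100.9082 × 101.6165) = 101.2617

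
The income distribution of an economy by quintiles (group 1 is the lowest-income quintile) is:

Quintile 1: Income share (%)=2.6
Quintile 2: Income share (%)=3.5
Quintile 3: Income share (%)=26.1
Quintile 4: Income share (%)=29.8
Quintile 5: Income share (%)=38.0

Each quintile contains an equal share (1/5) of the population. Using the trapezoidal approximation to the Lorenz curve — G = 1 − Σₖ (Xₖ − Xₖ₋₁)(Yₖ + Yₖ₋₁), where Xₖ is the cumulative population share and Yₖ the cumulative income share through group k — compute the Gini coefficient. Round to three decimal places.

0.388

Cumulative income shares Yₖ: 0.0260, 0.0610, 0.3220, 0.6200, 1.0000
Σ (Xₖ−Xₖ₋₁)(Yₖ+Yₖ₋₁) = (1/5)(0.0260+0.0000) + (1/5)(0.0610+0.0260) + (1/5)(0.3220+0.0610) + (1/5)(0.6200+0.3220) + (1/5)(1.0000+0.6200)
  = 0.0052 + 0.0174 + 0.0766 + 0.1884 + 0.3240 = 0.6116
G = 1 − 0.6116 = 0.3884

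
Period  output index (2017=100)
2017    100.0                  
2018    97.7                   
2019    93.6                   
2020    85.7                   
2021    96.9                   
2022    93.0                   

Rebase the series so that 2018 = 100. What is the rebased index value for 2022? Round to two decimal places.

95.19

Rebased(2022) = 93.0 / 97.7 × 100 = 95.1894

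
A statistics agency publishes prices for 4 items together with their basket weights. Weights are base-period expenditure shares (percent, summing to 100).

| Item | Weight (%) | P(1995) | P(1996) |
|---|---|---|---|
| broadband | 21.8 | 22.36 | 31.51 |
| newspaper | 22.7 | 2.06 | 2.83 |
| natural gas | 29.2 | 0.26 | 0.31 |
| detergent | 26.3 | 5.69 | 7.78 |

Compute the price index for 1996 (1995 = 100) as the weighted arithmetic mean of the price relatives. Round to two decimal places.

132.68

broadband: 21.8 × (31.51/22.36) = 21.8 × 1.409213 = 30.7208
newspaper: 22.7 × (2.83/2.06) = 22.7 × 1.373786 = 31.1850
natural gas: 29.2 × (0.31/0.26) = 29.2 × 1.192308 = 34.8154
detergent: 26.3 × (7.78/5.69) = 26.3 × 1.367311 = 35.9603
Index = Σ wᵢ·(p₁ᵢ/p₀ᵢ) = 30.7208 + 31.1850 + 34.8154 + 35.9603 = 132.6815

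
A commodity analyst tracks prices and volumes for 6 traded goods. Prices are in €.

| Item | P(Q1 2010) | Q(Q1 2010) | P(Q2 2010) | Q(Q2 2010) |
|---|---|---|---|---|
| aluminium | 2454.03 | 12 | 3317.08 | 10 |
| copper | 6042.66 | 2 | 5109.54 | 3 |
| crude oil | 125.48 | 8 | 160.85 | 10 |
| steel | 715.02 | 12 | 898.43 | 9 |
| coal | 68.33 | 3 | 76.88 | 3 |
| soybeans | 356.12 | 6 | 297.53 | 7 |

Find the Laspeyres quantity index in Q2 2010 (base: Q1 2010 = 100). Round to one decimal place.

Laspeyres quantity index uses base-period prices as weights.
ΣP(Q1 2010)·Q(Q2 2010) = 2454.03×10 + 6042.66×3 + 125.48×10 + 715.02×9 + 68.33×3 + 356.12×7 = 24540.3 + 18127.98 + 1254.8 + 6435.18 + 204.99 + 2492.84 = 53056.09
ΣP(Q1 2010)·Q(Q1 2010) = 2454.03×12 + 6042.66×2 + 125.48×8 + 715.02×12 + 68.33×3 + 356.12×6 = 29448.36 + 12085.32 + 1003.84 + 8580.24 + 204.99 + 2136.72 = 53459.47
Index = 53056.09 / 53459.47 × 100 = 99.2454

99.2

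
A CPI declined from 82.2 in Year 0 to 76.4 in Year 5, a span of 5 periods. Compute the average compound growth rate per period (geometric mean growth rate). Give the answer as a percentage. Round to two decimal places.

-1.45%

Growth factor = (76.4/82.2)^(1/5) = (0.929440)^(1/5) = 0.985472
Growth rate = 0.985472 − 1 = -0.014528 = -1.4528%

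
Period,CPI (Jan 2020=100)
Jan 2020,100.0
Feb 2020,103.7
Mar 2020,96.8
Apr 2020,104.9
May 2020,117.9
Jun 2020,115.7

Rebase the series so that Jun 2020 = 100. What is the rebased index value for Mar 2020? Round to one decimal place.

83.7

Rebased(Mar 2020) = 96.8 / 115.7 × 100 = 83.6646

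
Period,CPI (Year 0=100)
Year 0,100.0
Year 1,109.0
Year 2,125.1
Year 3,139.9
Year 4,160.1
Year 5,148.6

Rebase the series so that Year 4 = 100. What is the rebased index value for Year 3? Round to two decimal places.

Rebased(Year 3) = 139.9 / 160.1 × 100 = 87.3829

87.38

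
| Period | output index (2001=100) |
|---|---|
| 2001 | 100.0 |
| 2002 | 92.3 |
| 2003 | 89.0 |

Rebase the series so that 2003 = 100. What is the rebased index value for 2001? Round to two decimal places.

112.36

Rebased(2001) = 100.0 / 89.0 × 100 = 112.3596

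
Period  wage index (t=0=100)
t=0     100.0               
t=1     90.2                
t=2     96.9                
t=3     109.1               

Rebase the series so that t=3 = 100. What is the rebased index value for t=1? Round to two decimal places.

82.68

Rebased(t=1) = 90.2 / 109.1 × 100 = 82.6764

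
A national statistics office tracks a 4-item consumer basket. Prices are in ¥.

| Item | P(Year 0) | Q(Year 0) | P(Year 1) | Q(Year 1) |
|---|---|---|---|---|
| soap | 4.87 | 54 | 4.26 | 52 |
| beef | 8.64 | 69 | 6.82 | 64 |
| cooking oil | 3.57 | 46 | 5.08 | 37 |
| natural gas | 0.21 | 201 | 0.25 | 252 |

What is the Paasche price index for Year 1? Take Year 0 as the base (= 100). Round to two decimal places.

Paasche price index uses current-period quantities as weights.
ΣP(Year 1)·Q(Year 1) = 4.26×52 + 6.82×64 + 5.08×37 + 0.25×252 = 221.52 + 436.48 + 187.96 + 63 = 908.96
ΣP(Year 0)·Q(Year 1) = 4.87×52 + 8.64×64 + 3.57×37 + 0.21×252 = 253.24 + 552.96 + 132.09 + 52.92 = 991.21
Index = 908.96 / 991.21 × 100 = 91.7021

91.70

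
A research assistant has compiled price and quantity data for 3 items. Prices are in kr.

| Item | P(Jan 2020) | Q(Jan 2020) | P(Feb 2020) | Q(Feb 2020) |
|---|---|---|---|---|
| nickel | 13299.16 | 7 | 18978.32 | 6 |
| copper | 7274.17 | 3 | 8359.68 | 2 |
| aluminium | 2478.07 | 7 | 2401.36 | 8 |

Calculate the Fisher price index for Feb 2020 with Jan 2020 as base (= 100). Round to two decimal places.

131.66

Laspeyres component (base-period weights):
ΣP(Feb 2020)Q(Jan 2020) = 18978.32×7 + 8359.68×3 + 2401.36×7 = 132848.24 + 25079.04 + 16809.52 = 174736.8
ΣP(Jan 2020)Q(Jan 2020) = 13299.16×7 + 7274.17×3 + 2478.07×7 = 93094.12 + 21822.51 + 17346.49 = 132263.12
L = 174736.8 / 132263.12 × 100 = 132.1130
Paasche component (current-period weights):
ΣP(Feb 2020)Q(Feb 2020) = 18978.32×6 + 8359.68×2 + 2401.36×8 = 113869.92 + 16719.36 + 19210.88 = 149800.16
ΣP(Jan 2020)Q(Feb 2020) = 13299.16×6 + 7274.17×2 + 2478.07×8 = 79794.96 + 14548.34 + 19824.56 = 114167.86
P = 149800.16 / 114167.86 × 100 = 131.2104
Fisher = √(L × P) = √(132.1130 × 131.2104) = 131.6610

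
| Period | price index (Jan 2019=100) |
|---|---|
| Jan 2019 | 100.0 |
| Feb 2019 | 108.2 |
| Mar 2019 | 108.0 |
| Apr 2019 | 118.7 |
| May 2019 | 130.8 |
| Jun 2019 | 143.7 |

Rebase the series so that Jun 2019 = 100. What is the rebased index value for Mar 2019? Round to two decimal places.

Rebased(Mar 2019) = 108.0 / 143.7 × 100 = 75.1566

75.16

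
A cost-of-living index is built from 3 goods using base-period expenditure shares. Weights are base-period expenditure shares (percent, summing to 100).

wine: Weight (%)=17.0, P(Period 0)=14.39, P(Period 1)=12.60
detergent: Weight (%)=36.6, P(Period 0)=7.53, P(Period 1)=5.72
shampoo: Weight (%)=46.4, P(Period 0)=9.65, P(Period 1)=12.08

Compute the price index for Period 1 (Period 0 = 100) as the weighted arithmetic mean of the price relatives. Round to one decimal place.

wine: 17.0 × (12.60/14.39) = 17.0 × 0.875608 = 14.8853
detergent: 36.6 × (5.72/7.53) = 36.6 × 0.759628 = 27.8024
shampoo: 46.4 × (12.08/9.65) = 46.4 × 1.251813 = 58.0841
Index = Σ wᵢ·(p₁ᵢ/p₀ᵢ) = 14.8853 + 27.8024 + 58.0841 = 100.7719

100.8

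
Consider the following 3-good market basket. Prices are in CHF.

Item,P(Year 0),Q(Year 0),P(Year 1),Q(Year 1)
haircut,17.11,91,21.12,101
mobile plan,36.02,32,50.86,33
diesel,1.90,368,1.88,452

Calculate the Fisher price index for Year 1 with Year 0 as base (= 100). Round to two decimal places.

123.94

Laspeyres component (base-period weights):
ΣP(Year 1)Q(Year 0) = 21.12×91 + 50.86×32 + 1.88×368 = 1921.92 + 1627.52 + 691.84 = 4241.28
ΣP(Year 0)Q(Year 0) = 17.11×91 + 36.02×32 + 1.90×368 = 1557.01 + 1152.64 + 699.2 = 3408.85
L = 4241.28 / 3408.85 × 100 = 124.4197
Paasche component (current-period weights):
ΣP(Year 1)Q(Year 1) = 21.12×101 + 50.86×33 + 1.88×452 = 2133.12 + 1678.38 + 849.76 = 4661.26
ΣP(Year 0)Q(Year 1) = 17.11×101 + 36.02×33 + 1.90×452 = 1728.11 + 1188.66 + 858.8 = 3775.57
P = 4661.26 / 3775.57 × 100 = 123.4584
Fisher = √(L × P) = √(124.4197 × 123.4584) = 123.9381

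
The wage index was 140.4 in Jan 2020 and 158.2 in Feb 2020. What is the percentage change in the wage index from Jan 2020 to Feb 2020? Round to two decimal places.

12.68%

Change = (158.2 − 140.4) / 140.4 × 100
       = 17.8 / 140.4 × 100 = 12.6781%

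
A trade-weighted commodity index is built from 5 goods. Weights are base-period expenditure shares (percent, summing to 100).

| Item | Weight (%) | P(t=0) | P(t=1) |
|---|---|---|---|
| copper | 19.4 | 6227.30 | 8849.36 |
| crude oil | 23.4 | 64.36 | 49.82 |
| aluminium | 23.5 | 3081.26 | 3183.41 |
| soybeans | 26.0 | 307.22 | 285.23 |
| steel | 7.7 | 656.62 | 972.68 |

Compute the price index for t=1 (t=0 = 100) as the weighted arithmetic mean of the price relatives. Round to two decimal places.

copper: 19.4 × (8849.36/6227.30) = 19.4 × 1.421059 = 27.5685
crude oil: 23.4 × (49.82/64.36) = 23.4 × 0.774083 = 18.1135
aluminium: 23.5 × (3183.41/3081.26) = 23.5 × 1.033152 = 24.2791
soybeans: 26.0 × (285.23/307.22) = 26.0 × 0.928423 = 24.1390
steel: 7.7 × (972.68/656.62) = 7.7 × 1.481344 = 11.4063
Index = Σ wᵢ·(p₁ᵢ/p₀ᵢ) = 27.5685 + 18.1135 + 24.2791 + 24.1390 + 11.4063 = 105.5065

105.51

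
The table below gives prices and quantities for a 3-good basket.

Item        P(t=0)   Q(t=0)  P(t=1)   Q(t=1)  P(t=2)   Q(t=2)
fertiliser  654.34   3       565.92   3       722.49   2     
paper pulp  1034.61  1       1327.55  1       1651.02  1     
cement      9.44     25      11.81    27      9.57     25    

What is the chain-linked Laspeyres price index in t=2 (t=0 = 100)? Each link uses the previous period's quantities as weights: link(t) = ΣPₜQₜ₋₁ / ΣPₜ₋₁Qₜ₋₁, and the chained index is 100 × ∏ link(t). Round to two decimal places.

Link t=0→t=1:
ΣP(t=1)Q(t=0) = 565.92×3 + 1327.55×1 + 11.81×25 = 1697.76 + 1327.55 + 295.25 = 3320.56
ΣP(t=0)Q(t=0) = 654.34×3 + 1034.61×1 + 9.44×25 = 1963.02 + 1034.61 + 236 = 3233.63
link = 3320.56/3233.63 = 1.026883
Link t=1→t=2:
ΣP(t=2)Q(t=1) = 722.49×3 + 1651.02×1 + 9.57×27 = 2167.47 + 1651.02 + 258.39 = 4076.88
ΣP(t=1)Q(t=1) = 565.92×3 + 1327.55×1 + 11.81×27 = 1697.76 + 1327.55 + 318.87 = 3344.18
link = 4076.88/3344.18 = 1.219097
Chained index = 100 × 1.026883 × 1.219097 = 125.1870

125.19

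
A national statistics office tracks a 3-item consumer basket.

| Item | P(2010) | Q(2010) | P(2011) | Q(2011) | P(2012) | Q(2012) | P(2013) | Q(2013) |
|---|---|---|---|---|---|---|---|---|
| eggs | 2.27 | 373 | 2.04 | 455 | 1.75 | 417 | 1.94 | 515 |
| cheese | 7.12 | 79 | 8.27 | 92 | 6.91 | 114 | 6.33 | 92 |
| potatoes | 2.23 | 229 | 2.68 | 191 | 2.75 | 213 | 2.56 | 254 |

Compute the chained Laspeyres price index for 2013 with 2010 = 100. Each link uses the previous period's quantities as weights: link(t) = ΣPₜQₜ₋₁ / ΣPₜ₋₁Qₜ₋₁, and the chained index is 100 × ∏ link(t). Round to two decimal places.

92.71

Link 2010→2011:
ΣP(2011)Q(2010) = 2.04×373 + 8.27×79 + 2.68×229 = 760.92 + 653.33 + 613.72 = 2027.97
ΣP(2010)Q(2010) = 2.27×373 + 7.12×79 + 2.23×229 = 846.71 + 562.48 + 510.67 = 1919.86
link = 2027.97/1919.86 = 1.056311
Link 2011→2012:
ΣP(2012)Q(2011) = 1.75×455 + 6.91×92 + 2.75×191 = 796.25 + 635.72 + 525.25 = 1957.22
ΣP(2011)Q(2011) = 2.04×455 + 8.27×92 + 2.68×191 = 928.2 + 760.84 + 511.88 = 2200.92
link = 1957.22/2200.92 = 0.889274
Link 2012→2013:
ΣP(2013)Q(2012) = 1.94×417 + 6.33×114 + 2.56×213 = 808.98 + 721.62 + 545.28 = 2075.88
ΣP(2012)Q(2012) = 1.75×417 + 6.91×114 + 2.75×213 = 729.75 + 787.74 + 585.75 = 2103.24
link = 2075.88/2103.24 = 0.986991
Chained index = 100 × 1.056311 × 0.889274 × 0.986991 = 92.7130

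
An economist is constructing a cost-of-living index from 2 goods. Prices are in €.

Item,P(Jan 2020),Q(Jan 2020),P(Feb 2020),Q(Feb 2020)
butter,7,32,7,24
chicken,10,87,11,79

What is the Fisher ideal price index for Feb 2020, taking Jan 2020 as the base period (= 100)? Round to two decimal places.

Laspeyres component (base-period weights):
ΣP(Feb 2020)Q(Jan 2020) = 7×32 + 11×87 = 224 + 957 = 1181
ΣP(Jan 2020)Q(Jan 2020) = 7×32 + 10×87 = 224 + 870 = 1094
L = 1181 / 1094 × 100 = 107.9525
Paasche component (current-period weights):
ΣP(Feb 2020)Q(Feb 2020) = 7×24 + 11×79 = 168 + 869 = 1037
ΣP(Jan 2020)Q(Feb 2020) = 7×24 + 10×79 = 168 + 790 = 958
P = 1037 / 958 × 100 = 108.2463
Fisher = √(L × P) = √(107.9525 × 108.2463) = 108.0993

108.10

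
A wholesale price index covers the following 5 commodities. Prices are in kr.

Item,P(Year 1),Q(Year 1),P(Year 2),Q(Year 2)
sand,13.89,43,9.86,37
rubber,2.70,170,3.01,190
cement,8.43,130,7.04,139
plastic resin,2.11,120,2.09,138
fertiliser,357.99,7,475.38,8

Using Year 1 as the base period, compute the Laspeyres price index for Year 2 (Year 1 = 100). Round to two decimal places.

Laspeyres price index uses base-period quantities as weights.
ΣP(Year 2)·Q(Year 1) = 9.86×43 + 3.01×170 + 7.04×130 + 2.09×120 + 475.38×7 = 423.98 + 511.7 + 915.2 + 250.8 + 3327.66 = 5429.34
ΣP(Year 1)·Q(Year 1) = 13.89×43 + 2.70×170 + 8.43×130 + 2.11×120 + 357.99×7 = 597.27 + 459 + 1095.9 + 253.2 + 2505.93 = 4911.3
Index = 5429.34 / 4911.3 × 100 = 110.5479

110.55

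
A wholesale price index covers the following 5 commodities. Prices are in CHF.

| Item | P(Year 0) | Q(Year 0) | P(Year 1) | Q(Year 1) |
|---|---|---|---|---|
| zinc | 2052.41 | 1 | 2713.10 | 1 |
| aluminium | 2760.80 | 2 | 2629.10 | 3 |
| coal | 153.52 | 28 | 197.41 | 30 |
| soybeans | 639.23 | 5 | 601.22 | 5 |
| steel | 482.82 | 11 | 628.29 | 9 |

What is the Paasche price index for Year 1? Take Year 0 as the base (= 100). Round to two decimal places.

Paasche price index uses current-period quantities as weights.
ΣP(Year 1)·Q(Year 1) = 2713.10×1 + 2629.10×3 + 197.41×30 + 601.22×5 + 628.29×9 = 2713.1 + 7887.3 + 5922.3 + 3006.1 + 5654.61 = 25183.41
ΣP(Year 0)·Q(Year 1) = 2052.41×1 + 2760.80×3 + 153.52×30 + 639.23×5 + 482.82×9 = 2052.41 + 8282.4 + 4605.6 + 3196.15 + 4345.38 = 22481.94
Index = 25183.41 / 22481.94 × 100 = 112.0162

112.02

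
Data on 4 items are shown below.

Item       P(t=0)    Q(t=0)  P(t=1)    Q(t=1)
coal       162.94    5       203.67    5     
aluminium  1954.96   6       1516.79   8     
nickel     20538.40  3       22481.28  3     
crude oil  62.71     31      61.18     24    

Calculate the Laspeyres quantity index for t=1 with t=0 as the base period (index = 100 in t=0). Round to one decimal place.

Laspeyres quantity index uses base-period prices as weights.
ΣP(t=0)·Q(t=1) = 162.94×5 + 1954.96×8 + 20538.40×3 + 62.71×24 = 814.7 + 15639.68 + 61615.2 + 1505.04 = 79574.62
ΣP(t=0)·Q(t=0) = 162.94×5 + 1954.96×6 + 20538.40×3 + 62.71×31 = 814.7 + 11729.76 + 61615.2 + 1944.01 = 76103.67
Index = 79574.62 / 76103.67 × 100 = 104.5608

104.6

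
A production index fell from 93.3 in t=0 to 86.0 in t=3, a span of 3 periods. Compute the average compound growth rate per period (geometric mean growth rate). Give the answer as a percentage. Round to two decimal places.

Growth factor = (86.0/93.3)^(1/3) = (0.921758)^(1/3) = 0.973208
Growth rate = 0.973208 − 1 = -0.026792 = -2.6792%

-2.68%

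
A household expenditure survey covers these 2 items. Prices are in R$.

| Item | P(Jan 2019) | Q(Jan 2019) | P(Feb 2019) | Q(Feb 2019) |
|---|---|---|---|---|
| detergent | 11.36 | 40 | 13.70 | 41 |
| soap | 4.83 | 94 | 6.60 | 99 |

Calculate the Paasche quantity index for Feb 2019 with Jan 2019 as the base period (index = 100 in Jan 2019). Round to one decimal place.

104.0

Paasche quantity index uses current-period prices as weights.
ΣP(Feb 2019)·Q(Feb 2019) = 13.70×41 + 6.60×99 = 561.7 + 653.4 = 1215.1
ΣP(Feb 2019)·Q(Jan 2019) = 13.70×40 + 6.60×94 = 548 + 620.4 = 1168.4
Index = 1215.1 / 1168.4 × 100 = 103.9969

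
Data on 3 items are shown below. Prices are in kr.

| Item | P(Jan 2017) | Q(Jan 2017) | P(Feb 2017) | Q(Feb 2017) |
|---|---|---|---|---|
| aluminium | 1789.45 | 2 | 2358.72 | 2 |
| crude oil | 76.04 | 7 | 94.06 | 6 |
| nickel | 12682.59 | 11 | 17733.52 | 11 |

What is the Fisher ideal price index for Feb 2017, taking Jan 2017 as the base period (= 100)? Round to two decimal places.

Laspeyres component (base-period weights):
ΣP(Feb 2017)Q(Jan 2017) = 2358.72×2 + 94.06×7 + 17733.52×11 = 4717.44 + 658.42 + 195068.72 = 200444.58
ΣP(Jan 2017)Q(Jan 2017) = 1789.45×2 + 76.04×7 + 12682.59×11 = 3578.9 + 532.28 + 139508.49 = 143619.67
L = 200444.58 / 143619.67 × 100 = 139.5662
Paasche component (current-period weights):
ΣP(Feb 2017)Q(Feb 2017) = 2358.72×2 + 94.06×6 + 17733.52×11 = 4717.44 + 564.36 + 195068.72 = 200350.52
ΣP(Jan 2017)Q(Feb 2017) = 1789.45×2 + 76.04×6 + 12682.59×11 = 3578.9 + 456.24 + 139508.49 = 143543.63
P = 200350.52 / 143543.63 × 100 = 139.5747
Fisher = √(L × P) = √(139.5662 × 139.5747) = 139.5704

139.57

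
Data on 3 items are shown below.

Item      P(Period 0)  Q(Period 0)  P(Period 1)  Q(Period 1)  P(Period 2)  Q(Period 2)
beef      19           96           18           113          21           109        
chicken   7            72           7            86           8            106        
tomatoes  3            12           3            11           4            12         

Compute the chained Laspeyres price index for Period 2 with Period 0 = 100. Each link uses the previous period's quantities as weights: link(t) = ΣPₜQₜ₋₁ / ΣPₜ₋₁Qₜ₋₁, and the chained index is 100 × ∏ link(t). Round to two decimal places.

Link Period 0→Period 1:
ΣP(Period 1)Q(Period 0) = 18×96 + 7×72 + 3×12 = 1728 + 504 + 36 = 2268
ΣP(Period 0)Q(Period 0) = 19×96 + 7×72 + 3×12 = 1824 + 504 + 36 = 2364
link = 2268/2364 = 0.959391
Link Period 1→Period 2:
ΣP(Period 2)Q(Period 1) = 21×113 + 8×86 + 4×11 = 2373 + 688 + 44 = 3105
ΣP(Period 1)Q(Period 1) = 18×113 + 7×86 + 3×11 = 2034 + 602 + 33 = 2669
link = 3105/2669 = 1.163357
Chained index = 100 × 0.959391 × 1.163357 = 111.6114

111.61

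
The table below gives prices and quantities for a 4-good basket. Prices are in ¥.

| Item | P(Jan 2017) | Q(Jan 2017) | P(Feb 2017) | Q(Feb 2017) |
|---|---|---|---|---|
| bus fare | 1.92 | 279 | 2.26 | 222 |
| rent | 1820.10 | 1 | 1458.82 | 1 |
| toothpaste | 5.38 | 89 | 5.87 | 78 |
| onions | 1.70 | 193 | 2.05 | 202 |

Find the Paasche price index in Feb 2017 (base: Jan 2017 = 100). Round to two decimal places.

94.12

Paasche price index uses current-period quantities as weights.
ΣP(Feb 2017)·Q(Feb 2017) = 2.26×222 + 1458.82×1 + 5.87×78 + 2.05×202 = 501.72 + 1458.82 + 457.86 + 414.1 = 2832.5
ΣP(Jan 2017)·Q(Feb 2017) = 1.92×222 + 1820.10×1 + 5.38×78 + 1.70×202 = 426.24 + 1820.1 + 419.64 + 343.4 = 3009.38
Index = 2832.5 / 3009.38 × 100 = 94.1224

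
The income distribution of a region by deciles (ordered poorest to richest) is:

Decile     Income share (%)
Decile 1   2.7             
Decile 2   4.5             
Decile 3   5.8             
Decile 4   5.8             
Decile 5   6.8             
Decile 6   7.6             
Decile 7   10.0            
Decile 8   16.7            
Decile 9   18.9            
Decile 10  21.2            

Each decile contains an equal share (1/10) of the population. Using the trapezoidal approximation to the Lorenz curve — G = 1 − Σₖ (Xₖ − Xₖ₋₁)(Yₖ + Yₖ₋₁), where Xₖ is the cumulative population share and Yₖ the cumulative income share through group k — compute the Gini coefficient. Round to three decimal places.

Cumulative income shares Yₖ: 0.0270, 0.0720, 0.1300, 0.1880, 0.2560, 0.3320, 0.4320, 0.5990, 0.7880, 1.0000
Σ (Xₖ−Xₖ₋₁)(Yₖ+Yₖ₋₁) = (1/10)(0.0270+0.0000) + (1/10)(0.0720+0.0270) + (1/10)(0.1300+0.0720) + (1/10)(0.1880+0.1300) + (1/10)(0.2560+0.1880) + (1/10)(0.3320+0.2560) + (1/10)(0.4320+0.3320) + (1/10)(0.5990+0.4320) + (1/10)(0.7880+0.5990) + (1/10)(1.0000+0.7880)
  = 0.0027 + 0.0099 + 0.0202 + 0.0318 + 0.0444 + 0.0588 + 0.0764 + 0.1031 + 0.1387 + 0.1788 = 0.6648
G = 1 − 0.6648 = 0.3352

0.335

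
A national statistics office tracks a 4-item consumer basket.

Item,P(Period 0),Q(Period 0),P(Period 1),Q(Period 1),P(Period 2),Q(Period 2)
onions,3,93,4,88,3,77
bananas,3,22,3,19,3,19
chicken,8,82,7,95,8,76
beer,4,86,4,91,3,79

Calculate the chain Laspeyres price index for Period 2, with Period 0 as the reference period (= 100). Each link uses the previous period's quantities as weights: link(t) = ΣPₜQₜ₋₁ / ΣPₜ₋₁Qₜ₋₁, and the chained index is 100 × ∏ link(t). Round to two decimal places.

94.93

Link Period 0→Period 1:
ΣP(Period 1)Q(Period 0) = 4×93 + 3×22 + 7×82 + 4×86 = 372 + 66 + 574 + 344 = 1356
ΣP(Period 0)Q(Period 0) = 3×93 + 3×22 + 8×82 + 4×86 = 279 + 66 + 656 + 344 = 1345
link = 1356/1345 = 1.008178
Link Period 1→Period 2:
ΣP(Period 2)Q(Period 1) = 3×88 + 3×19 + 8×95 + 3×91 = 264 + 57 + 760 + 273 = 1354
ΣP(Period 1)Q(Period 1) = 4×88 + 3×19 + 7×95 + 4×91 = 352 + 57 + 665 + 364 = 1438
link = 1354/1438 = 0.941586
Chained index = 100 × 1.008178 × 0.941586 = 94.9286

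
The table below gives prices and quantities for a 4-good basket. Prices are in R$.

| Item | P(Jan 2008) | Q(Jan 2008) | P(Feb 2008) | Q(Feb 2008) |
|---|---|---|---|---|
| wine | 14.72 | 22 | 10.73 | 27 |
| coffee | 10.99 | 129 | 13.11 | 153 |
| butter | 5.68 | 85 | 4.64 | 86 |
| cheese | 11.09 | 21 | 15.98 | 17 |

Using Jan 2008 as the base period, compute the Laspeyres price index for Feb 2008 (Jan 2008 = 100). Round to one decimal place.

Laspeyres price index uses base-period quantities as weights.
ΣP(Feb 2008)·Q(Jan 2008) = 10.73×22 + 13.11×129 + 4.64×85 + 15.98×21 = 236.06 + 1691.19 + 394.4 + 335.58 = 2657.23
ΣP(Jan 2008)·Q(Jan 2008) = 14.72×22 + 10.99×129 + 5.68×85 + 11.09×21 = 323.84 + 1417.71 + 482.8 + 232.89 = 2457.24
Index = 2657.23 / 2457.24 × 100 = 108.1388

108.1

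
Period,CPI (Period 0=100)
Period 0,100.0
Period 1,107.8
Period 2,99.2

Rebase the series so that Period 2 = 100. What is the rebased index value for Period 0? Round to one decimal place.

100.8

Rebased(Period 0) = 100.0 / 99.2 × 100 = 100.8065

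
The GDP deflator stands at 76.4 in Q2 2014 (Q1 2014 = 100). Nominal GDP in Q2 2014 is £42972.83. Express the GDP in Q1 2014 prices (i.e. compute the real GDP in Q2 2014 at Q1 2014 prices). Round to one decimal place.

56247.2

Real = Nominal ÷ (Index/100) = 42972.83 ÷ (76.4/100)
     = 42972.83 ÷ 0.764 = 56247.1597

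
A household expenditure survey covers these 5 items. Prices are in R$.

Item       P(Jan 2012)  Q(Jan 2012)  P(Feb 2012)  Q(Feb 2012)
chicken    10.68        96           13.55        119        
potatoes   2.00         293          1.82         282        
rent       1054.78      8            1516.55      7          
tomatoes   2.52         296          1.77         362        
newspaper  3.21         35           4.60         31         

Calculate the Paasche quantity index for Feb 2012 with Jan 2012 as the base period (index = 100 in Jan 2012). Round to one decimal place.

92.3

Paasche quantity index uses current-period prices as weights.
ΣP(Feb 2012)·Q(Feb 2012) = 13.55×119 + 1.82×282 + 1516.55×7 + 1.77×362 + 4.60×31 = 1612.45 + 513.24 + 10615.85 + 640.74 + 142.6 = 13524.88
ΣP(Feb 2012)·Q(Jan 2012) = 13.55×96 + 1.82×293 + 1516.55×8 + 1.77×296 + 4.60×35 = 1300.8 + 533.26 + 12132.4 + 523.92 + 161 = 14651.38
Index = 13524.88 / 14651.38 × 100 = 92.3113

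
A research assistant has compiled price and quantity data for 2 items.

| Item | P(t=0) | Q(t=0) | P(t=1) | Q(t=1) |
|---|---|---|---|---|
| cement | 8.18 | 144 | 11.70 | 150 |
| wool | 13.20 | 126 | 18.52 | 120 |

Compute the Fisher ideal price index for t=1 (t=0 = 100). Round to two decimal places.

Laspeyres component (base-period weights):
ΣP(t=1)Q(t=0) = 11.70×144 + 18.52×126 = 1684.8 + 2333.52 = 4018.32
ΣP(t=0)Q(t=0) = 8.18×144 + 13.20×126 = 1177.92 + 1663.2 = 2841.12
L = 4018.32 / 2841.12 × 100 = 141.4344
Paasche component (current-period weights):
ΣP(t=1)Q(t=1) = 11.70×150 + 18.52×120 = 1755 + 2222.4 = 3977.4
ΣP(t=0)Q(t=1) = 8.18×150 + 13.20×120 = 1227 + 1584 = 2811
P = 3977.4 / 2811 × 100 = 141.4941
Fisher = √(L × P) = √(141.4344 × 141.4941) = 141.4642

141.46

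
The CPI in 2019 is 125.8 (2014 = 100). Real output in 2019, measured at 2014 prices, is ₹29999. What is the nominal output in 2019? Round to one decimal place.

Nominal = Real × (Index/100) = 29999 × (125.8/100)
        = 29999 × 1.258 = 37738.7420

37738.7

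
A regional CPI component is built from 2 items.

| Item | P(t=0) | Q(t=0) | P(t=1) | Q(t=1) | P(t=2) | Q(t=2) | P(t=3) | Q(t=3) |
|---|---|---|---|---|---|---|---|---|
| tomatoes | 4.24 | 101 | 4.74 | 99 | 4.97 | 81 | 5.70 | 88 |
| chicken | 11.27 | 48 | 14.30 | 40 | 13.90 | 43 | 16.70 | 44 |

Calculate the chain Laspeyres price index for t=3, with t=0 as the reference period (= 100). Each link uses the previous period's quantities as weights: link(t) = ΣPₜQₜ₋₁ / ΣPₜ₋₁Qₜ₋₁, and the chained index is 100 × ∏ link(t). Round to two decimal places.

Link t=0→t=1:
ΣP(t=1)Q(t=0) = 4.74×101 + 14.30×48 = 478.74 + 686.4 = 1165.14
ΣP(t=0)Q(t=0) = 4.24×101 + 11.27×48 = 428.24 + 540.96 = 969.2
link = 1165.14/969.2 = 1.202167
Link t=1→t=2:
ΣP(t=2)Q(t=1) = 4.97×99 + 13.90×40 = 492.03 + 556 = 1048.03
ΣP(t=1)Q(t=1) = 4.74×99 + 14.30×40 = 469.26 + 572 = 1041.26
link = 1048.03/1041.26 = 1.006502
Link t=2→t=3:
ΣP(t=3)Q(t=2) = 5.70×81 + 16.70×43 = 461.7 + 718.1 = 1179.8
ΣP(t=2)Q(t=2) = 4.97×81 + 13.90×43 = 402.57 + 597.7 = 1000.27
link = 1179.8/1000.27 = 1.179482
Chained index = 100 × 1.202167 × 1.006502 × 1.179482 = 142.7153

142.72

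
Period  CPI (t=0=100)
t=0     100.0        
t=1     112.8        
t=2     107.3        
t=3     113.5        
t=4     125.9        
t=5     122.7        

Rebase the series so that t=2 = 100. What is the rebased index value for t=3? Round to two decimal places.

105.78

Rebased(t=3) = 113.5 / 107.3 × 100 = 105.7782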